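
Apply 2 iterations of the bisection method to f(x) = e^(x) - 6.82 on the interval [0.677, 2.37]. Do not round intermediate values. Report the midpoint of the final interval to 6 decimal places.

f(0.677000) = -4.852035, f(2.370000) = 3.877392 (opposite signs)
step 1: m = 1.523500, f(m) = -2.231744 < 0 → root in [1.523500, 2.370000]
step 2: m = 1.946750, f(m) = 0.185881 > 0 → root in [1.523500, 1.946750]
Midpoint of [1.523500, 1.946750] = 1.735125

1.735125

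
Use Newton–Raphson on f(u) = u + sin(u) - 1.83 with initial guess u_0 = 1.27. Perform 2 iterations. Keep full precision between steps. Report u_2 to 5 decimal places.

Newton update: u ← u − f(u)/f'(u).
f'(u) = 1 + cos(u)
u_0 = 1.270000: f = 0.395101, f' = 1.296281 → u_1 = 1.270000 - (0.395101)/(1.296281) = 0.965204
u_1 = 0.965204: f = -0.042630, f' = 1.569249 → u_2 = 0.965204 - (-0.042630)/(1.569249) = 0.992370

0.99237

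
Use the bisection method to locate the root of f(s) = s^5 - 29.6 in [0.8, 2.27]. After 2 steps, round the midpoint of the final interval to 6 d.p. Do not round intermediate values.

2.086250

f(0.800000) = -29.272320, f(2.270000) = 30.673899 (opposite signs)
step 1: m = 1.535000, f(m) = -21.077993 < 0 → root in [1.535000, 2.270000]
step 2: m = 1.902500, f(m) = -4.675679 < 0 → root in [1.902500, 2.270000]
Midpoint of [1.902500, 2.270000] = 2.086250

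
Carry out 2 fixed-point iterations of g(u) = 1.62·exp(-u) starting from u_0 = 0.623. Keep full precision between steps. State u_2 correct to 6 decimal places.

u_1 = g(0.623000) = 0.868859
u_2 = g(0.868859) = 0.679476

0.679476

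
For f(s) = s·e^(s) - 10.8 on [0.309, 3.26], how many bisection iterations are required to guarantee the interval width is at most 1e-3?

Initial width b − a = 3.26 − 0.309 = 2.951000.
After n steps the width is (b−a)/2^n; need (b−a)/2^n ≤ 1e-3.
So n ≥ log₂(2.951000/1e-3) = log₂(2951.0000) ≈ 11.5270.
Hence n = 12.

12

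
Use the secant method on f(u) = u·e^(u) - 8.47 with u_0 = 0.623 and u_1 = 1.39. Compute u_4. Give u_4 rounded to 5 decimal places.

1.63415

f(u_0) = -7.308408, f(u_1) = -2.889358
u_2 = 1.390000 - (-2.889358)·(1.390000 - 0.623000)/(-2.889358 - (-7.308408)) = 1.891496; f(u_2) = 4.069263
u_3 = 1.891496 - (4.069263)·(1.891496 - 1.390000)/(4.069263 - (-2.889358)) = 1.598231; f(u_3) = -0.567897
u_4 = 1.598231 - (-0.567897)·(1.598231 - 1.891496)/(-0.567897 - (4.069263)) = 1.634146; f(u_4) = -0.094865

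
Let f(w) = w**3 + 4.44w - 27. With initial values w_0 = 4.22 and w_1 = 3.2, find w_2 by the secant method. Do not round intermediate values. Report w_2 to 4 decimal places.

2.7657

f(w_0) = 66.888248, f(w_1) = 19.976000
w_2 = 3.200000 - (19.976000)·(3.200000 - 4.220000)/(19.976000 - (66.888248)) = 2.765667; f(w_2) = 6.433921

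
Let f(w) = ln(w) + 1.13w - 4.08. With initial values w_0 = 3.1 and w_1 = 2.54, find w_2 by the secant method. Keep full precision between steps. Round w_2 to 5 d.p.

f(w_0) = 0.554402, f(w_1) = -0.277636
w_2 = 2.540000 - (-0.277636)·(2.540000 - 3.100000)/(-0.277636 - (0.554402)) = 2.726862; f(w_2) = 0.004505

2.72686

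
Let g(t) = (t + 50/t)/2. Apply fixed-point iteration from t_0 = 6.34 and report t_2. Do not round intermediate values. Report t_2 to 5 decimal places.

7.07119

t_1 = g(6.340000) = 7.113218
t_2 = g(7.113218) = 7.071193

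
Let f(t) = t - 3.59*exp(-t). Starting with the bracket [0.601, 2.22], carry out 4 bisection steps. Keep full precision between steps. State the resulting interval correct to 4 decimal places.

f(0.601000) = -1.367265, f(2.220000) = 1.830093 (opposite signs)
step 1: m = 1.410500, f(m) = 0.534464 > 0 → root in [0.601000, 1.410500]
step 2: m = 1.005750, f(m) = -0.307365 < 0 → root in [1.005750, 1.410500]
step 3: m = 1.208125, f(m) = 0.135588 > 0 → root in [1.005750, 1.208125]
step 4: m = 1.106937, f(m) = -0.079808 < 0 → root in [1.106937, 1.208125]

[1.1069, 1.2081]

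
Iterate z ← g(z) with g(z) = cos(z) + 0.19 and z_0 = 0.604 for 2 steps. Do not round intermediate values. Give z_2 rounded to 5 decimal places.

z_1 = g(0.604000) = 1.013070
z_2 = g(1.013070) = 0.719258

0.71926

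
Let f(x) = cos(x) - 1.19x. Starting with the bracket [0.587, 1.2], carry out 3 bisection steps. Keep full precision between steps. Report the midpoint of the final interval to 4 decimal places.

f(0.587000) = 0.134076, f(1.200000) = -1.065642 (opposite signs)
step 1: m = 0.893500, f(m) = -0.436577 < 0 → root in [0.587000, 0.893500]
step 2: m = 0.740250, f(m) = -0.142598 < 0 → root in [0.587000, 0.740250]
step 3: m = 0.663625, f(m) = -0.001949 < 0 → root in [0.587000, 0.663625]
Midpoint of [0.587000, 0.663625] = 0.625312

0.6253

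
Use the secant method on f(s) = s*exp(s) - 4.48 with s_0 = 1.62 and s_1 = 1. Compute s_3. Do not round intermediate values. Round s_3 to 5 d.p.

1.27839

Secant update: s_(k+1) = s_k − f(s_k)·(s_k − s_(k-1))/(f(s_k) − f(s_(k-1))).
f(s_0) = 3.706006, f(s_1) = -1.761718
s_2 = 1.000000 - (-1.761718)·(1.000000 - 1.620000)/(-1.761718 - (3.706006)) = 1.199766; f(s_2) = -0.497569
s_3 = 1.199766 - (-0.497569)·(1.199766 - 1.000000)/(-0.497569 - (-1.761718)) = 1.278394; f(s_3) = 0.110543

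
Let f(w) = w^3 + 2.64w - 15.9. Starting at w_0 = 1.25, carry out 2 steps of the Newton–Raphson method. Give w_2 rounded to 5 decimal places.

f'(w) = 3w^2 + 2.64
w_0 = 1.250000: f = -10.646875, f' = 7.327500 → w_1 = 1.250000 - (-10.646875)/(7.327500) = 2.703002
w_1 = 2.703002: f = 10.984662, f' = 24.558666 → w_2 = 2.703002 - (10.984662)/(24.558666) = 2.255720

2.25572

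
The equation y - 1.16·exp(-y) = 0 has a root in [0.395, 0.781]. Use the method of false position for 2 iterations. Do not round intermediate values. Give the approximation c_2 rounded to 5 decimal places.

0.62279

f(0.395000) = -0.386469, f(0.781000) = 0.249781
step 1: c = 0.629463, f(c) = 0.011325 > 0 → new bracket [0.395000, 0.629463]
step 2: c = 0.622788, f(c) = 0.000510 > 0 → new bracket [0.395000, 0.622788]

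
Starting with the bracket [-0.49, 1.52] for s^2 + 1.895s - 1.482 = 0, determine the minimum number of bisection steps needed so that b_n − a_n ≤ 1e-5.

18

Initial width b − a = 1.52 − -0.49 = 2.010000.
After n steps the width is (b−a)/2^n; need (b−a)/2^n ≤ 1e-5.
So n ≥ log₂(2.010000/1e-5) = log₂(201000.0000) ≈ 17.6168.
Hence n = 18.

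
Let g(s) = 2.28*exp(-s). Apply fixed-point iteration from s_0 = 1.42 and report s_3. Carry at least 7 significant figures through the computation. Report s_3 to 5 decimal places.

s_1 = g(1.420000) = 0.551108
s_2 = g(0.551108) = 1.313989
s_3 = g(1.313989) = 0.612741

0.61274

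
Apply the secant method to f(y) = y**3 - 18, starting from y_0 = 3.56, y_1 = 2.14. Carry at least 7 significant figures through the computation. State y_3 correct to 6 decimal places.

f(y_0) = 27.118016, f(y_1) = -8.199656
y_2 = 2.140000 - (-8.199656)·(2.140000 - 3.560000)/(-8.199656 - (27.118016)) = 2.469679; f(y_2) = -2.936643
y_3 = 2.469679 - (-2.936643)·(2.469679 - 2.140000)/(-2.936643 - (-8.199656)) = 2.653633; f(y_3) = 0.686272

2.653633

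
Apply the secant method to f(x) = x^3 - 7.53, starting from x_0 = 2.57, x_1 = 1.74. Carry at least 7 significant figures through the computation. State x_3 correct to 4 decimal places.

1.9674

f(x_0) = 9.444593, f(x_1) = -2.261976
x_2 = 1.740000 - (-2.261976)·(1.740000 - 2.570000)/(-2.261976 - (9.444593)) = 1.900375; f(x_2) = -0.666939
x_3 = 1.900375 - (-0.666939)·(1.900375 - 1.740000)/(-0.666939 - (-2.261976)) = 1.967433; f(x_3) = 0.085526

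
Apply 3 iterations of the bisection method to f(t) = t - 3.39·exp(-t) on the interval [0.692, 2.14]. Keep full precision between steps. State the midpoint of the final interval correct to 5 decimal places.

1.14450

f(0.692000) = -1.004946, f(2.140000) = 1.741150 (opposite signs)
step 1: m = 1.416000, f(m) = 0.593305 > 0 → root in [0.692000, 1.416000]
step 2: m = 1.054000, f(m) = -0.127553 < 0 → root in [1.054000, 1.416000]
step 3: m = 1.235000, f(m) = 0.249070 > 0 → root in [1.054000, 1.235000]
Midpoint of [1.054000, 1.235000] = 1.144500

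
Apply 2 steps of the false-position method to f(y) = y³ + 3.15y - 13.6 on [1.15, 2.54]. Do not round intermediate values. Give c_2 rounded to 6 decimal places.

1.911854

False-position update: c = (a·f(b) − b·f(a))/(f(b) − f(a)); replace the endpoint whose sign matches f(c).
f(1.150000) = -8.456625, f(2.540000) = 10.788064
step 1: c = 1.760803, f(c) = -2.594232 < 0 → new bracket [1.760803, 2.540000]
step 2: c = 1.911854, f(c) = -0.589472 < 0 → new bracket [1.911854, 2.540000]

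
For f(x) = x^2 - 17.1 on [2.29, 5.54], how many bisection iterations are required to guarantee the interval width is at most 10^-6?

Initial width b − a = 5.54 − 2.29 = 3.250000.
After n steps the width is (b−a)/2^n; need (b−a)/2^n ≤ 10^-6.
So n ≥ log₂(3.250000/10^-6) = log₂(3250000.0000) ≈ 21.6320.
Hence n = 22.

22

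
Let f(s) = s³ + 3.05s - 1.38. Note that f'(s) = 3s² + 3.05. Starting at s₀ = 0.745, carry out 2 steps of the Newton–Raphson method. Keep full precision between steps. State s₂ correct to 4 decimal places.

0.4276

Newton update: s ← s − f(s)/f'(s).
s_0 = 0.745000: f = 1.305744, f' = 4.715075 → s_1 = 0.745000 - (1.305744)/(4.715075) = 0.468070
s_1 = 0.468070: f = 0.150164, f' = 3.707270 → s_2 = 0.468070 - (0.150164)/(3.707270) = 0.427565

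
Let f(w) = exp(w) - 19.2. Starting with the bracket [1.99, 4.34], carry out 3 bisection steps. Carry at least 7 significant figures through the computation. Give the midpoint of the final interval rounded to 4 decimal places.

3.0181

f(1.990000) = -11.884466, f(4.340000) = 57.507539 (opposite signs)
step 1: m = 3.165000, f(m) = 4.488744 > 0 → root in [1.990000, 3.165000]
step 2: m = 2.577500, f(m) = -6.035813 < 0 → root in [2.577500, 3.165000]
step 3: m = 2.871250, f(m) = -1.540922 < 0 → root in [2.871250, 3.165000]
Midpoint of [2.871250, 3.165000] = 3.018125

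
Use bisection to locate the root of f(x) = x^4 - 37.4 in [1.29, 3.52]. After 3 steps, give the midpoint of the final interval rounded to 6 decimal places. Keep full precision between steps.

f(1.290000) = -34.630771, f(3.520000) = 116.122012 (opposite signs)
step 1: m = 2.405000, f(m) = -3.945055 < 0 → root in [2.405000, 3.520000]
step 2: m = 2.962500, f(m) = 39.625307 > 0 → root in [2.405000, 2.962500]
step 3: m = 2.683750, f(m) = 14.476209 > 0 → root in [2.405000, 2.683750]
Midpoint of [2.405000, 2.683750] = 2.544375

2.544375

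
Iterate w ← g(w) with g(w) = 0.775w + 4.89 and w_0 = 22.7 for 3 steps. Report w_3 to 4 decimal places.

22.1833

w_1 = g(22.700000) = 22.482500
w_2 = g(22.482500) = 22.313938
w_3 = g(22.313938) = 22.183302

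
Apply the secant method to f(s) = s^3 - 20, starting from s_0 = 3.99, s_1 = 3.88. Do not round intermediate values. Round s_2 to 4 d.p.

f(s_0) = 43.521199, f(s_1) = 38.411072
s_2 = 3.880000 - (38.411072)·(3.880000 - 3.990000)/(38.411072 - (43.521199)) = 3.053168; f(s_2) = 8.461120

3.0532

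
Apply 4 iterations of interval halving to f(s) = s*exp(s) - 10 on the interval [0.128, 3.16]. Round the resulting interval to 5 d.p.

f(0.128000) = -9.854521, f(3.160000) = 64.483083 (opposite signs)
step 1: m = 1.644000, f(m) = -1.490933 < 0 → root in [1.644000, 3.160000]
step 2: m = 2.402000, f(m) = 16.530678 > 0 → root in [1.644000, 2.402000]
step 3: m = 2.023000, f(m) = 5.295850 > 0 → root in [1.644000, 2.023000]
step 4: m = 1.833500, f(m) = 1.469906 > 0 → root in [1.644000, 1.833500]

[1.64400, 1.83350]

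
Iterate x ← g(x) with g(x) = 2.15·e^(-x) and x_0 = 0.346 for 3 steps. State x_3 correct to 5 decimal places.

x_1 = g(0.346000) = 1.521152
x_2 = g(1.521152) = 0.469689
x_3 = g(0.469689) = 1.344173

1.34417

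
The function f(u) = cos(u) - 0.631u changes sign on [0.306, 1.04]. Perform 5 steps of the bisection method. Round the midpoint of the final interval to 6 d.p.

f(0.306000) = 0.760460, f(1.040000) = -0.150020 (opposite signs)
step 1: m = 0.673000, f(m) = 0.357292 > 0 → root in [0.673000, 1.040000]
step 2: m = 0.856500, f(m) = 0.114634 > 0 → root in [0.856500, 1.040000]
step 3: m = 0.948250, f(m) = -0.015240 < 0 → root in [0.856500, 0.948250]
step 4: m = 0.902375, f(m) = 0.050349 > 0 → root in [0.902375, 0.948250]
step 5: m = 0.925312, f(m) = 0.017713 > 0 → root in [0.925312, 0.948250]
Midpoint of [0.925312, 0.948250] = 0.936781

0.936781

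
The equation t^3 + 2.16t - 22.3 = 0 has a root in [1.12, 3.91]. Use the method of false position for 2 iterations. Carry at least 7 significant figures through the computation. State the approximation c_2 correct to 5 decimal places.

2.30687

False-position update: c = (a·f(b) − b·f(a))/(f(b) − f(a)); replace the endpoint whose sign matches f(c).
f(1.120000) = -18.475872, f(3.910000) = 45.922071
step 1: c = 1.920455, f(c) = -11.068890 < 0 → new bracket [1.920455, 3.910000]
step 2: c = 2.306868, f(c) = -5.040836 < 0 → new bracket [2.306868, 3.910000]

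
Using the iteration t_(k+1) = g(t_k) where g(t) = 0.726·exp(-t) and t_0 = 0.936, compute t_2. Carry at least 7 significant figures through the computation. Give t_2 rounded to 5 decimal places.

0.54611

t_1 = g(0.936000) = 0.284732
t_2 = g(0.284732) = 0.546108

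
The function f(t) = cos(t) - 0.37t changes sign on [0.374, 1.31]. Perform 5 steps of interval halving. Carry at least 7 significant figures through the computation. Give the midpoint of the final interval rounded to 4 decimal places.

f(0.374000) = 0.792493, f(1.310000) = -0.226850 (opposite signs)
step 1: m = 0.842000, f(m) = 0.354432 > 0 → root in [0.842000, 1.310000]
step 2: m = 1.076000, f(m) = 0.076732 > 0 → root in [1.076000, 1.310000]
step 3: m = 1.193000, f(m) = -0.072537 < 0 → root in [1.076000, 1.193000]
step 4: m = 1.134500, f(m) = 0.002821 > 0 → root in [1.134500, 1.193000]
step 5: m = 1.163750, f(m) = -0.034689 < 0 → root in [1.134500, 1.163750]
Midpoint of [1.134500, 1.163750] = 1.149125

1.1491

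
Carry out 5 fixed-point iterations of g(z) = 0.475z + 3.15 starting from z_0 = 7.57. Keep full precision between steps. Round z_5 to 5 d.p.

z_1 = g(7.570000) = 6.745750
z_2 = g(6.745750) = 6.354231
z_3 = g(6.354231) = 6.168260
z_4 = g(6.168260) = 6.079923
z_5 = g(6.079923) = 6.037964

6.03796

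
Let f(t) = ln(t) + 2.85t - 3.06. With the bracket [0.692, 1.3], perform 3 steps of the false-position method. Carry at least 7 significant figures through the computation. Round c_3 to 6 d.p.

f(0.692000) = -1.455969, f(1.300000) = 0.907364
step 1: c = 1.066568, f(c) = 0.044165 > 0 → new bracket [0.692000, 1.066568]
step 2: c = 1.055541, f(c) = 0.002343 > 0 → new bracket [0.692000, 1.055541]
step 3: c = 1.054956, f(c) = 0.000125 > 0 → new bracket [0.692000, 1.054956]

1.054956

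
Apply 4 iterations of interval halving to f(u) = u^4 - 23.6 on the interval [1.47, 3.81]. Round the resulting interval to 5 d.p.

f(1.470000) = -18.930511, f(3.810000) = 187.117159 (opposite signs)
step 1: m = 2.640000, f(m) = 24.975324 > 0 → root in [1.470000, 2.640000]
step 2: m = 2.055000, f(m) = -5.766060 < 0 → root in [2.055000, 2.640000]
step 3: m = 2.347500, f(m) = 6.768434 > 0 → root in [2.055000, 2.347500]
step 4: m = 2.201250, f(m) = -0.121115 < 0 → root in [2.201250, 2.347500]

[2.20125, 2.34750]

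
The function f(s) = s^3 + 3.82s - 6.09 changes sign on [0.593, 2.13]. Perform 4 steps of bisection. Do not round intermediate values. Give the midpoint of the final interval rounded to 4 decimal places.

1.2174

f(0.593000) = -3.616212, f(2.130000) = 11.710197 (opposite signs)
step 1: m = 1.361500, f(m) = 1.634718 > 0 → root in [0.593000, 1.361500]
step 2: m = 0.977250, f(m) = -1.423614 < 0 → root in [0.977250, 1.361500]
step 3: m = 1.169375, f(m) = -0.023940 < 0 → root in [1.169375, 1.361500]
step 4: m = 1.265437, f(m) = 0.770357 > 0 → root in [1.169375, 1.265437]
Midpoint of [1.169375, 1.265437] = 1.217406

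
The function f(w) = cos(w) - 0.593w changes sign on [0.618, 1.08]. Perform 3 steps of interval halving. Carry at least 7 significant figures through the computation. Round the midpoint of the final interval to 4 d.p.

0.9356

f(0.618000) = 0.448565, f(1.080000) = -0.169112 (opposite signs)
step 1: m = 0.849000, f(m) = 0.157277 > 0 → root in [0.849000, 1.080000]
step 2: m = 0.964500, f(m) = -0.002121 < 0 → root in [0.849000, 0.964500]
step 3: m = 0.906750, f(m) = 0.078606 > 0 → root in [0.906750, 0.964500]
Midpoint of [0.906750, 0.964500] = 0.935625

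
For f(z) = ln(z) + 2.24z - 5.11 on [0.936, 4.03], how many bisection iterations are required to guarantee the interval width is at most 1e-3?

Initial width b − a = 4.03 − 0.936 = 3.094000.
After n steps the width is (b−a)/2^n; need (b−a)/2^n ≤ 1e-3.
So n ≥ log₂(3.094000/1e-3) = log₂(3094.0000) ≈ 11.5953.
Hence n = 12.

12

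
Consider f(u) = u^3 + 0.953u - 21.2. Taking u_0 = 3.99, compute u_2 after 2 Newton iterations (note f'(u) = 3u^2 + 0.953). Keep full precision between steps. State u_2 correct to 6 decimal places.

u_0 = 3.990000: f = 46.123669, f' = 48.713300 → u_1 = 3.990000 - (46.123669)/(48.713300) = 3.043161
u_1 = 3.043161: f = 9.882316, f' = 28.735480 → u_2 = 3.043161 - (9.882316)/(28.735480) = 2.699254

2.699254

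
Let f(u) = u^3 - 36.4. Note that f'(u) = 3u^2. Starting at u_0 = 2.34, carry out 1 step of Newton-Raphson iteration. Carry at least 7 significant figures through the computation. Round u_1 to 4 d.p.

Newton update: u ← u − f(u)/f'(u).
u_0 = 2.340000: f = -23.587096, f' = 16.426800 → u_1 = 2.340000 - (-23.587096)/(16.426800) = 3.775891

3.7759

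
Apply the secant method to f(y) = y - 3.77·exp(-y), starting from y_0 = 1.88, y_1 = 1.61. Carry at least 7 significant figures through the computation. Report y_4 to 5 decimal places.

f(y_0) = 1.304735, f(y_1) = 0.856424
y_2 = 1.610000 - (0.856424)·(1.610000 - 1.880000)/(0.856424 - (1.304735)) = 1.094211; f(y_2) = -0.168000
y_3 = 1.094211 - (-0.168000)·(1.094211 - 1.610000)/(-0.168000 - (0.856424)) = 1.178797; f(y_3) = 0.018962
y_4 = 1.178797 - (0.018962)·(1.178797 - 1.094211)/(0.018962 - (-0.168000)) = 1.170218; f(y_4) = 0.000390

1.17022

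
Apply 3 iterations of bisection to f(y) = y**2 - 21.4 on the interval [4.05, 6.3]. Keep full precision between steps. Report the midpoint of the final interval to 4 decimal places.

4.7531

f(4.050000) = -4.997500, f(6.300000) = 18.290000 (opposite signs)
step 1: m = 5.175000, f(m) = 5.380625 > 0 → root in [4.050000, 5.175000]
step 2: m = 4.612500, f(m) = -0.124844 < 0 → root in [4.612500, 5.175000]
step 3: m = 4.893750, f(m) = 2.548789 > 0 → root in [4.612500, 4.893750]
Midpoint of [4.612500, 4.893750] = 4.753125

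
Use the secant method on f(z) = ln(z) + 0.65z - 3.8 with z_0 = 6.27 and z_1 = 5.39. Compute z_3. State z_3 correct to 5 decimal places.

3.79926

f(z_0) = 2.111276, f(z_1) = 1.388045
z_2 = 5.390000 - (1.388045)·(5.390000 - 6.270000)/(1.388045 - (2.111276)) = 3.701079; f(z_2) = -0.085674
z_3 = 3.701079 - (-0.085674)·(3.701079 - 5.390000)/(-0.085674 - (1.388045)) = 3.799264; f(z_3) = 0.004329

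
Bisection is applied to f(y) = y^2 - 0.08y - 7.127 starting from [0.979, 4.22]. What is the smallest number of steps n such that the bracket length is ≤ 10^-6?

Initial width b − a = 4.22 − 0.979 = 3.241000.
After n steps the width is (b−a)/2^n; need (b−a)/2^n ≤ 10^-6.
So n ≥ log₂(3.241000/10^-6) = log₂(3241000.0000) ≈ 21.6280.
Hence n = 22.

22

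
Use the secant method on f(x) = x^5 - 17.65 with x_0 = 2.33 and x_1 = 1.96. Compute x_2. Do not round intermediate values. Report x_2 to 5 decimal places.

1.85504

f(x_0) = 51.021986, f(x_1) = 11.275465
x_2 = 1.960000 - (11.275465)·(1.960000 - 2.330000)/(11.275465 - (51.021986)) = 1.855037; f(x_2) = 4.316590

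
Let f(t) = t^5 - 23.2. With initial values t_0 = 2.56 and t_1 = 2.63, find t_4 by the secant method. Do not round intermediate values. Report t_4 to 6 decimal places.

Secant update: t_(k+1) = t_k − f(t_k)·(t_k − t_(k-1))/(f(t_k) − f(t_(k-1))).
f(t_0) = 86.751163, f(t_1) = 102.628420
t_2 = 2.630000 - (102.628420)·(2.630000 - 2.560000)/(102.628420 - (86.751163)) = 2.177530; f(t_2) = 25.757620
t_3 = 2.177530 - (25.757620)·(2.177530 - 2.630000)/(25.757620 - (102.628420)) = 2.025917; f(t_3) = 10.927815
t_4 = 2.025917 - (10.927815)·(2.025917 - 2.177530)/(10.927815 - (25.757620)) = 1.914197; f(t_4) = 2.499991

1.914197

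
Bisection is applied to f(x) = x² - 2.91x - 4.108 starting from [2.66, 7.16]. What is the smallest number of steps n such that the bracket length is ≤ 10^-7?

26

Initial width b − a = 7.16 − 2.66 = 4.500000.
After n steps the width is (b−a)/2^n; need (b−a)/2^n ≤ 10^-7.
So n ≥ log₂(4.500000/10^-7) = log₂(45000000.0000) ≈ 25.4234.
Hence n = 26.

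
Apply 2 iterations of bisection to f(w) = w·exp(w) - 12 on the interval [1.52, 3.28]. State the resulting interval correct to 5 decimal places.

[1.52000, 1.96000]

f(1.520000) = -5.050218, f(3.280000) = 75.168534 (opposite signs)
step 1: m = 2.400000, f(m) = 14.455623 > 0 → root in [1.520000, 2.400000]
step 2: m = 1.960000, f(m) = 1.914681 > 0 → root in [1.520000, 1.960000]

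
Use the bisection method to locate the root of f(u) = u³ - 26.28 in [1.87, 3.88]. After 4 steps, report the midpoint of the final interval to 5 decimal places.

2.93781

f(1.870000) = -19.740797, f(3.880000) = 32.131072 (opposite signs)
step 1: m = 2.875000, f(m) = -2.516328 < 0 → root in [2.875000, 3.880000]
step 2: m = 3.377500, f(m) = 12.248852 > 0 → root in [2.875000, 3.377500]
step 3: m = 3.126250, f(m) = 4.274214 > 0 → root in [2.875000, 3.126250]
step 4: m = 3.000625, f(m) = 0.736879 > 0 → root in [2.875000, 3.000625]
Midpoint of [2.875000, 3.000625] = 2.937812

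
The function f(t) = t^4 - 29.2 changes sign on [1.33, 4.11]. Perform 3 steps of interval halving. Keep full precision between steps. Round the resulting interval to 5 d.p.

f(1.330000) = -26.070993, f(4.110000) = 256.143042 (opposite signs)
step 1: m = 2.720000, f(m) = 25.536323 > 0 → root in [1.330000, 2.720000]
step 2: m = 2.025000, f(m) = -12.384875 < 0 → root in [2.025000, 2.720000]
step 3: m = 2.372500, f(m) = 2.482897 > 0 → root in [2.025000, 2.372500]

[2.02500, 2.37250]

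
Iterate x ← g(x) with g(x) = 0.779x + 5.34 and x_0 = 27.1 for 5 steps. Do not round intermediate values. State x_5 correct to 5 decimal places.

25.00547

x_1 = g(27.100000) = 26.450900
x_2 = g(26.450900) = 25.945251
x_3 = g(25.945251) = 25.551351
x_4 = g(25.551351) = 25.244502
x_5 = g(25.244502) = 25.005467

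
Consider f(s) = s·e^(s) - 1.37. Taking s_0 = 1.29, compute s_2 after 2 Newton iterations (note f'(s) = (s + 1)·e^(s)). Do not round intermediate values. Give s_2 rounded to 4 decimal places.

s_0 = 1.290000: f = 3.316295, f' = 8.319081 → s_1 = 1.290000 - (3.316295)/(8.319081) = 0.891363
s_1 = 0.891363: f = 0.803544, f' = 4.611995 → s_2 = 0.891363 - (0.803544)/(4.611995) = 0.717134

0.7171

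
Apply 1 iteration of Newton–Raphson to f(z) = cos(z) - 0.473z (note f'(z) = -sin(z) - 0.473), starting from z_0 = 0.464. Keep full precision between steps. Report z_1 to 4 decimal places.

1.1971

Newton update: z ← z − f(z)/f'(z).
z_0 = 0.464000: f = 0.674798, f' = -0.920529 → z_1 = 0.464000 - (0.674798)/(-0.920529) = 1.197054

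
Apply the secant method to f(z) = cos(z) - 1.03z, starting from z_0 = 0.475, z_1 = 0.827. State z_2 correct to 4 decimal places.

0.7200

f(z_0) = 0.400043, f(z_1) = -0.174723
z_2 = 0.827000 - (-0.174723)·(0.827000 - 0.475000)/(-0.174723 - (0.400043)) = 0.719995; f(z_2) = 0.010214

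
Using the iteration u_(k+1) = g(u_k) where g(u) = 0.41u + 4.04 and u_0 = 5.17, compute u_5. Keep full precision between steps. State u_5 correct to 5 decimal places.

u_1 = g(5.170000) = 6.159700
u_2 = g(6.159700) = 6.565477
u_3 = g(6.565477) = 6.731846
u_4 = g(6.731846) = 6.800057
u_5 = g(6.800057) = 6.828023

6.82802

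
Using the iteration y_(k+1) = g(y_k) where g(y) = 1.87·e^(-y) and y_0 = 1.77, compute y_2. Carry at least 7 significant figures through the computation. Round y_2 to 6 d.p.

1.359906

y_1 = g(1.770000) = 0.318523
y_2 = g(0.318523) = 1.359906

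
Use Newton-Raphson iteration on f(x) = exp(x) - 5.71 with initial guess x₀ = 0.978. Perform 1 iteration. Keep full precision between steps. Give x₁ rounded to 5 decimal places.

f'(x) = exp(x)
x_0 = 0.978000: f = -3.050867, f' = 2.659133 → x_1 = 0.978000 - (-3.050867)/(2.659133) = 2.125317

2.12532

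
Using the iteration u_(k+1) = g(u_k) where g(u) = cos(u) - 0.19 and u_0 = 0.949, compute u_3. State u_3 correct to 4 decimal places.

u_1 = g(0.949000) = 0.392496
u_2 = g(0.392496) = 0.733957
u_3 = g(0.733957) = 0.552530

0.5525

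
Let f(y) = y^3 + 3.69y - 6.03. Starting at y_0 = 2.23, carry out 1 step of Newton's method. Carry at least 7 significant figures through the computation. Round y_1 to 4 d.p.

1.5159

f'(y) = 3y^2 + 3.69
y_0 = 2.230000: f = 13.288267, f' = 18.608700 → y_1 = 2.230000 - (13.288267)/(18.608700) = 1.515911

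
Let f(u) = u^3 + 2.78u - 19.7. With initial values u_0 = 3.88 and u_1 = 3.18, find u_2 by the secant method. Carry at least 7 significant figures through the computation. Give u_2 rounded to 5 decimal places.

Secant update: u_(k+1) = u_k − f(u_k)·(u_k − u_(k-1))/(f(u_k) − f(u_(k-1))).
f(u_0) = 49.497472, f(u_1) = 21.297832
u_2 = 3.180000 - (21.297832)·(3.180000 - 3.880000)/(21.297832 - (49.497472)) = 2.651324; f(u_2) = 6.308205

2.65132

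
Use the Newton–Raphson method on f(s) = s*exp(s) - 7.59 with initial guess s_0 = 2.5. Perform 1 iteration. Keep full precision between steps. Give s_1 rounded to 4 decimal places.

1.9637

Newton update: s ← s − f(s)/f'(s).
f'(s) = (s+1)*exp(s)
s_0 = 2.500000: f = 22.866235, f' = 42.638729 → s_1 = 2.500000 - (22.866235)/(42.638729) = 1.963721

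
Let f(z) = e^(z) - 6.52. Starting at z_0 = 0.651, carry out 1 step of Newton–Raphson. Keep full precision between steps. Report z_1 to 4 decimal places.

Newton update: z ← z − f(z)/f'(z).
f'(z) = e^(z)
z_0 = 0.651000: f = -4.602543, f' = 1.917457 → z_1 = 0.651000 - (-4.602543)/(1.917457) = 3.051336

3.0513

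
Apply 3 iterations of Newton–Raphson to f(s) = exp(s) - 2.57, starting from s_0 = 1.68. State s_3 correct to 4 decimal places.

0.9441

f'(s) = exp(s)
s_0 = 1.680000: f = 2.795556, f' = 5.365556 → s_1 = 1.680000 - (2.795556)/(5.365556) = 1.158981
s_1 = 1.158981: f = 0.616685, f' = 3.186685 → s_2 = 1.158981 - (0.616685)/(3.186685) = 0.965462
s_2 = 0.965462: f = 0.056000, f' = 2.626000 → s_3 = 0.965462 - (0.056000)/(2.626000) = 0.944137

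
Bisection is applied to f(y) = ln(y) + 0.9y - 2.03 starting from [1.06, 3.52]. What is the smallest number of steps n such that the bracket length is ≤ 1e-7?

Initial width b − a = 3.52 − 1.06 = 2.460000.
After n steps the width is (b−a)/2^n; need (b−a)/2^n ≤ 1e-7.
So n ≥ log₂(2.460000/1e-7) = log₂(24600000.0000) ≈ 24.5522.
Hence n = 25.

25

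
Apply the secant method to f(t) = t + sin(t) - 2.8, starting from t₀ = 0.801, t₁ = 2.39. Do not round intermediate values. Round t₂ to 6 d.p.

Secant update: t_(k+1) = t_k − f(t_k)·(t_k − t_(k-1))/(f(t_k) − f(t_(k-1))).
f(t_0) = -1.280948, f(t_1) = 0.272803
t_2 = 2.390000 - (0.272803)·(2.390000 - 0.801000)/(0.272803 - (-1.280948)) = 2.111008; f(t_2) = 0.168608

2.111008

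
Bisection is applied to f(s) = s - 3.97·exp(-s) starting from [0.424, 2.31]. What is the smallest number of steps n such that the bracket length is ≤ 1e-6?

21

Initial width b − a = 2.31 − 0.424 = 1.886000.
After n steps the width is (b−a)/2^n; need (b−a)/2^n ≤ 1e-6.
So n ≥ log₂(1.886000/1e-6) = log₂(1886000.0000) ≈ 20.8469.
Hence n = 21.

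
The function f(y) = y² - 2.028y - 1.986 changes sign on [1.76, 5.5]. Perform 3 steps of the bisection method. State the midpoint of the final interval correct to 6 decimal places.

f(1.760000) = -2.457680, f(5.500000) = 17.110000 (opposite signs)
step 1: m = 3.630000, f(m) = 3.829260 > 0 → root in [1.760000, 3.630000]
step 2: m = 2.695000, f(m) = -0.188435 < 0 → root in [2.695000, 3.630000]
step 3: m = 3.162500, f(m) = 1.601856 > 0 → root in [2.695000, 3.162500]
Midpoint of [2.695000, 3.162500] = 2.928750

2.928750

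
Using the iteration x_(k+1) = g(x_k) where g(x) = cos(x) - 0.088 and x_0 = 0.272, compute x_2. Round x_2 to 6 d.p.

0.552816

x_1 = g(0.272000) = 0.875236
x_2 = g(0.875236) = 0.552816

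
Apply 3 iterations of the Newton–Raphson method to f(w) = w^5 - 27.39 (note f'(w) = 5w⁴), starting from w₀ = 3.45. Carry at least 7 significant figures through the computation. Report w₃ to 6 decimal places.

2.049014

w_0 = 3.450000: f = 461.369797, f' = 708.347531 → w_1 = 3.450000 - (461.369797)/(708.347531) = 2.798667
w_1 = 2.798667: f = 144.304543, f' = 306.743379 → w_2 = 2.798667 - (144.304543)/(306.743379) = 2.328227
w_2 = 2.328227: f = 41.021083, f' = 146.916704 → w_3 = 2.328227 - (41.021083)/(146.916704) = 2.049014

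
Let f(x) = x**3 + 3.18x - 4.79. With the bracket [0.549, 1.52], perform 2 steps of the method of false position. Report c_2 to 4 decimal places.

1.0729

f(0.549000) = -2.878711, f(1.520000) = 3.555408
step 1: c = 0.983438, f(c) = -0.711532 < 0 → new bracket [0.983438, 1.520000]
step 2: c = 1.072913, f(c) = -0.143064 < 0 → new bracket [1.072913, 1.520000]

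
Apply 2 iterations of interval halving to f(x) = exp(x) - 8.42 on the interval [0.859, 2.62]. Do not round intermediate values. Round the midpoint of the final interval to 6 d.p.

f(0.859000) = -6.059201, f(2.620000) = 5.315724 (opposite signs)
step 1: m = 1.739500, f(m) = -2.725505 < 0 → root in [1.739500, 2.620000]
step 2: m = 2.179750, f(m) = 0.424095 > 0 → root in [1.739500, 2.179750]
Midpoint of [1.739500, 2.179750] = 1.959625

1.959625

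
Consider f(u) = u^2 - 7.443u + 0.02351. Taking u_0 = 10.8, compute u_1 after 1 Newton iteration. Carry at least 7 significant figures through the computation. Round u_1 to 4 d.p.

f'(u) = 2u - 7.443
u_0 = 10.800000: f = 36.279110, f' = 14.157000 → u_1 = 10.800000 - (36.279110)/(14.157000) = 8.237373

8.2374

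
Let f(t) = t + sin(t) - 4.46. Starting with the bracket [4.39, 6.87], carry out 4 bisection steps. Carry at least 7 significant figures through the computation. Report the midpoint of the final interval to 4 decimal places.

f(4.390000) = -1.018481, f(6.870000) = 2.963711 (opposite signs)
step 1: m = 5.630000, f(m) = 0.562281 > 0 → root in [4.390000, 5.630000]
step 2: m = 5.010000, f(m) = -0.406040 < 0 → root in [5.010000, 5.630000]
step 3: m = 5.320000, f(m) = 0.038986 > 0 → root in [5.010000, 5.320000]
step 4: m = 5.165000, f(m) = -0.194308 < 0 → root in [5.165000, 5.320000]
Midpoint of [5.165000, 5.320000] = 5.242500

5.2425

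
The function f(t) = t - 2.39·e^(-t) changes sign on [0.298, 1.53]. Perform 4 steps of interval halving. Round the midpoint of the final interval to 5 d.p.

0.95250

f(0.298000) = -1.476100, f(1.530000) = 1.012480 (opposite signs)
step 1: m = 0.914000, f(m) = -0.044192 < 0 → root in [0.914000, 1.530000]
step 2: m = 1.222000, f(m) = 0.517810 > 0 → root in [0.914000, 1.222000]
step 3: m = 1.068000, f(m) = 0.246568 > 0 → root in [0.914000, 1.068000]
step 4: m = 0.991000, f(m) = 0.103819 > 0 → root in [0.914000, 0.991000]
Midpoint of [0.914000, 0.991000] = 0.952500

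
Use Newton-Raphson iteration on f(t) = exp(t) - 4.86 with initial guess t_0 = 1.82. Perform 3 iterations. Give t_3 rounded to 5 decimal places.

1.58104

f'(t) = exp(t)
t_0 = 1.820000: f = 1.311858, f' = 6.171858 → t_1 = 1.820000 - (1.311858)/(6.171858) = 1.607445
t_1 = 1.607445: f = 0.130046, f' = 4.990046 → t_2 = 1.607445 - (0.130046)/(4.990046) = 1.581384
t_2 = 1.581384: f = 0.001680, f' = 4.861680 → t_3 = 1.581384 - (0.001680)/(4.861680) = 1.581038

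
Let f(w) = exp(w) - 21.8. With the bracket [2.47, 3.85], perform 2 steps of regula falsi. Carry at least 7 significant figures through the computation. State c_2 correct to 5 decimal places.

3.00597

False-position update: c = (a·f(b) − b·f(a))/(f(b) − f(a)); replace the endpoint whose sign matches f(c).
f(2.470000) = -9.977553, f(3.850000) = 25.193063
step 1: c = 2.861492, f(c) = -4.312397 < 0 → new bracket [2.861492, 3.850000]
step 2: c = 3.005968, f(c) = -1.594225 < 0 → new bracket [3.005968, 3.850000]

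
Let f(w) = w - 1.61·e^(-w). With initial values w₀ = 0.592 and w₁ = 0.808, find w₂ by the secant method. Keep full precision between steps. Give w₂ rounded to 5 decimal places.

0.75784

f(w_0) = -0.298684, f(w_1) = 0.090345
w_2 = 0.808000 - (0.090345)·(0.808000 - 0.592000)/(0.090345 - (-0.298684)) = 0.757838; f(w_2) = 0.003265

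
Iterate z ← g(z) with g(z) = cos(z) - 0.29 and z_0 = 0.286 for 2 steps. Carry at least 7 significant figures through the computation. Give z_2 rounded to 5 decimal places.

z_1 = g(0.286000) = 0.669380
z_2 = g(0.669380) = 0.494207

0.49421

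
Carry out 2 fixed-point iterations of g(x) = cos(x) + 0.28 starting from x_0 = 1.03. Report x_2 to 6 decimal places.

0.980414

x_1 = g(1.030000) = 0.794819
x_2 = g(0.794819) = 0.980414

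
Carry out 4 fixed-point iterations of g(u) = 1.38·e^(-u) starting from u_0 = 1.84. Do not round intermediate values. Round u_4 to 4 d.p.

u_1 = g(1.840000) = 0.219168
u_2 = g(0.219168) = 1.108398
u_3 = g(1.108398) = 0.455521
u_4 = g(0.455521) = 0.875082

0.8751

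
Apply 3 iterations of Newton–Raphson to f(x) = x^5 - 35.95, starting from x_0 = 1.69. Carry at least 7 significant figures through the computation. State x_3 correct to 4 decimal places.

f'(x) = 5x^4
x_0 = 1.690000: f = -22.164151, f' = 40.786536 → x_1 = 1.690000 - (-22.164151)/(40.786536) = 2.233418
x_1 = 2.233418: f = 19.621276, f' = 124.408570 → x_2 = 2.233418 - (19.621276)/(124.408570) = 2.075702
x_2 = 2.075702: f = 2.582297, f' = 92.817512 → x_3 = 2.075702 - (2.582297)/(92.817512) = 2.047881

2.0479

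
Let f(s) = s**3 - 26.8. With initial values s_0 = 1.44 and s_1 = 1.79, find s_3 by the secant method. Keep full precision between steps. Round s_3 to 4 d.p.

f(s_0) = -23.814016, f(s_1) = -21.064661
s_2 = 1.790000 - (-21.064661)·(1.790000 - 1.440000)/(-21.064661 - (-23.814016)) = 4.471586; f(s_2) = 62.609714
s_3 = 4.471586 - (62.609714)·(4.471586 - 1.790000)/(62.609714 - (-21.064661)) = 2.465078; f(s_3) = -11.820691

2.4651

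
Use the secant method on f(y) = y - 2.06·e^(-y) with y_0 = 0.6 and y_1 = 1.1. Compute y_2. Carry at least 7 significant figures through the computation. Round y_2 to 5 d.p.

0.88076

Secant update: y_(k+1) = y_k − f(y_k)·(y_k − y_(k-1))/(f(y_k) − f(y_(k-1))).
f(y_0) = -0.530552, f(y_1) = 0.414286
y_2 = 1.100000 - (0.414286)·(1.100000 - 0.600000)/(0.414286 - (-0.530552)) = 0.880764; f(y_2) = 0.026963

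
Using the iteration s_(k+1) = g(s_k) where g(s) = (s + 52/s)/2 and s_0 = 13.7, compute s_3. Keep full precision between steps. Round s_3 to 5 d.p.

7.21234

s_1 = g(13.700000) = 8.747810
s_2 = g(8.747810) = 7.346077
s_3 = g(7.346077) = 7.212343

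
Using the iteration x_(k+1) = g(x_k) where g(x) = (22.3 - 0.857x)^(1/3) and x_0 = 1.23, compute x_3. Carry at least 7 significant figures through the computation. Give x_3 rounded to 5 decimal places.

2.71336

x_1 = g(1.230000) = 2.769651
x_2 = g(2.769651) = 2.711084
x_3 = g(2.711084) = 2.713359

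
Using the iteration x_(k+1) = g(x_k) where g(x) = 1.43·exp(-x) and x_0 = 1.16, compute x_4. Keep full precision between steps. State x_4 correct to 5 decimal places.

0.80574

x_1 = g(1.160000) = 0.448285
x_2 = g(0.448285) = 0.913373
x_3 = g(0.913373) = 0.573671
x_4 = g(0.573671) = 0.805738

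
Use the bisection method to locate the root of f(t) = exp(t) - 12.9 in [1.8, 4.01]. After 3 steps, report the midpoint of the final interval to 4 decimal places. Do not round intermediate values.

f(1.800000) = -6.850353, f(4.010000) = 42.246871 (opposite signs)
step 1: m = 2.905000, f(m) = 5.365244 > 0 → root in [1.800000, 2.905000]
step 2: m = 2.352500, f(m) = -2.388184 < 0 → root in [2.352500, 2.905000]
step 3: m = 2.628750, f(m) = 0.956439 > 0 → root in [2.352500, 2.628750]
Midpoint of [2.352500, 2.628750] = 2.490625

2.4906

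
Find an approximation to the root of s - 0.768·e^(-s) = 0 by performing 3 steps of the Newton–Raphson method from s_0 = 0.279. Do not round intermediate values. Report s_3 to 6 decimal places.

Newton update: s ← s − f(s)/f'(s).
f'(s) = 1 + 0.768·e^(-s)
s_0 = 0.279000: f = -0.302023, f' = 1.581023 → s_1 = 0.279000 - (-0.302023)/(1.581023) = 0.470030
s_1 = 0.470030: f = -0.009957, f' = 1.479987 → s_2 = 0.470030 - (-0.009957)/(1.479987) = 0.476758
s_2 = 0.476758: f = -0.000011, f' = 1.476769 → s_3 = 0.476758 - (-0.000011)/(1.476769) = 0.476765

0.476765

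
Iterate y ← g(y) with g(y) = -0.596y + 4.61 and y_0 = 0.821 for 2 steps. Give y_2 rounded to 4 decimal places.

y_1 = g(0.821000) = 4.120684
y_2 = g(4.120684) = 2.154072

2.1541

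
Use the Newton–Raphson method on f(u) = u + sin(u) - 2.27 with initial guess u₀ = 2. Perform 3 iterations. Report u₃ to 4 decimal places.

Newton update: u ← u − f(u)/f'(u).
f'(u) = 1 + cos(u)
u_0 = 2.000000: f = 0.639297, f' = 0.583853 → u_1 = 2.000000 - (0.639297)/(0.583853) = 0.905037
u_1 = 0.905037: f = -0.578514, f' = 1.617656 → u_2 = 0.905037 - (-0.578514)/(1.617656) = 1.262662
u_2 = 1.262662: f = -0.054436, f' = 1.303281 → u_3 = 1.262662 - (-0.054436)/(1.303281) = 1.304431

1.3044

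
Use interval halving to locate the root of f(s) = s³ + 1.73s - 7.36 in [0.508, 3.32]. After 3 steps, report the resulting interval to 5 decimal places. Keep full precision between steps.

f(0.508000) = -6.350063, f(3.320000) = 34.977968 (opposite signs)
step 1: m = 1.914000, f(m) = 2.962960 > 0 → root in [0.508000, 1.914000]
step 2: m = 1.211000, f(m) = -3.489013 < 0 → root in [1.211000, 1.914000]
step 3: m = 1.562500, f(m) = -0.842178 < 0 → root in [1.562500, 1.914000]

[1.56250, 1.91400]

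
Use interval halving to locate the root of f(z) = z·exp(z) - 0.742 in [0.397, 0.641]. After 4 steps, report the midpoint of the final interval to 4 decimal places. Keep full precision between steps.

f(0.397000) = -0.151520, f(0.641000) = 0.474860 (opposite signs)
step 1: m = 0.519000, f(m) = 0.130100 > 0 → root in [0.397000, 0.519000]
step 2: m = 0.458000, f(m) = -0.017944 < 0 → root in [0.458000, 0.519000]
step 3: m = 0.488500, f(m) = 0.054191 > 0 → root in [0.458000, 0.488500]
step 4: m = 0.473250, f(m) = 0.017662 > 0 → root in [0.458000, 0.473250]
Midpoint of [0.458000, 0.473250] = 0.465625

0.4656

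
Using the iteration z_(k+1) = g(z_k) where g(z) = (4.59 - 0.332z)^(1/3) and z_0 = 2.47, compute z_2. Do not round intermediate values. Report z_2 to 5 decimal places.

z_1 = g(2.470000) = 1.556368
z_2 = g(1.556368) = 1.597037

1.59704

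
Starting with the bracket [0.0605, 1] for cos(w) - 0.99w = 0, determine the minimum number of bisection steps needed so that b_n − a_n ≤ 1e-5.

Initial width b − a = 1 − 0.0605 = 0.939500.
After n steps the width is (b−a)/2^n; need (b−a)/2^n ≤ 1e-5.
So n ≥ log₂(0.939500/1e-5) = log₂(93950.0000) ≈ 16.5196.
Hence n = 17.

17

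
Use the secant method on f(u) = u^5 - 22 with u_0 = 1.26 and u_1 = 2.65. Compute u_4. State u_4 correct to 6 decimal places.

2.007641

Secant update: u_(k+1) = u_k − f(u_k)·(u_k − u_(k-1))/(f(u_k) − f(u_(k-1))).
f(u_0) = -18.824203, f(u_1) = 108.686092
u_2 = 2.650000 - (108.686092)·(2.650000 - 1.260000)/(108.686092 - (-18.824203)) = 1.465204; f(u_2) = -15.247094
u_3 = 1.465204 - (-15.247094)·(1.465204 - 2.650000)/(-15.247094 - (108.686092)) = 1.610966; f(u_3) = -11.149957
u_4 = 1.610966 - (-11.149957)·(1.610966 - 1.465204)/(-11.149957 - (-15.247094)) = 2.007641; f(u_4) = 10.616004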